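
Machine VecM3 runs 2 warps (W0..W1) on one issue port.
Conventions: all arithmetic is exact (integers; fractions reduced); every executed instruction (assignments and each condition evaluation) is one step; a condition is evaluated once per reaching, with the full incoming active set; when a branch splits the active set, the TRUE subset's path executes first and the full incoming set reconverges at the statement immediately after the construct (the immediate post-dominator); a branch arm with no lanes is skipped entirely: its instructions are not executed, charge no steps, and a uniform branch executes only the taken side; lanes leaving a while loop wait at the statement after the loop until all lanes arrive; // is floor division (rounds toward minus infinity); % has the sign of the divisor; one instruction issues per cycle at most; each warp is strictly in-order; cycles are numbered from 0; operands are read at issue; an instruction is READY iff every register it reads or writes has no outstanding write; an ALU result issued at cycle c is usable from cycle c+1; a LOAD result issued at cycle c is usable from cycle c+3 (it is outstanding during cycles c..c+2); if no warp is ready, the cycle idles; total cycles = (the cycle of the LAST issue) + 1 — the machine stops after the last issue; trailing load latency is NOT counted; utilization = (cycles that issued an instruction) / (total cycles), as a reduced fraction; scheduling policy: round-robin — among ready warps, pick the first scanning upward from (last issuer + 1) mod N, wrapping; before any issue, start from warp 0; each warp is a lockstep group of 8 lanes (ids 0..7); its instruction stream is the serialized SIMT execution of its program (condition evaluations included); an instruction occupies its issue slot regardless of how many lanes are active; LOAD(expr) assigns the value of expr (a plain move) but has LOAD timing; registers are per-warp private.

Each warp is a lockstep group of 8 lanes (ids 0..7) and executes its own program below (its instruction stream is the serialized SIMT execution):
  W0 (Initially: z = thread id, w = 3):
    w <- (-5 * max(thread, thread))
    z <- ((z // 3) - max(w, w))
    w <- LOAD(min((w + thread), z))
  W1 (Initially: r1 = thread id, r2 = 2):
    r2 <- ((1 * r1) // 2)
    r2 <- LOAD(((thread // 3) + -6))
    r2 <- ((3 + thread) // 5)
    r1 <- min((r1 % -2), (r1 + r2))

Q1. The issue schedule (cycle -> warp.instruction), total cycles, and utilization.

cycle 0: W0.I0
cycle 1: W1.I0
cycle 2: W0.I1
cycle 3: W1.I1
cycle 4: W0.I2
cycle 5: idle
cycle 6: W1.I2
cycle 7: W1.I3

Answer: 8 cycles, utilization 7/8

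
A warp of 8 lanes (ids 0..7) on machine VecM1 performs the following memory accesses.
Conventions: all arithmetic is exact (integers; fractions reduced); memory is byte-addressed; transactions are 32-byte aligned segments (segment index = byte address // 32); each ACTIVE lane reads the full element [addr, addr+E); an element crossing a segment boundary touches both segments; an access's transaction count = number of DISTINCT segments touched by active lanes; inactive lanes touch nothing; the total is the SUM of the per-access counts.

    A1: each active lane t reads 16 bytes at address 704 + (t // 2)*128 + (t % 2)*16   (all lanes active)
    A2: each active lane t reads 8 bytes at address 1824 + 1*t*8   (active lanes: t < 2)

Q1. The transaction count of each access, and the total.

A1: 4 transactions
A2: 1 transaction

Answer: 4,1; total 5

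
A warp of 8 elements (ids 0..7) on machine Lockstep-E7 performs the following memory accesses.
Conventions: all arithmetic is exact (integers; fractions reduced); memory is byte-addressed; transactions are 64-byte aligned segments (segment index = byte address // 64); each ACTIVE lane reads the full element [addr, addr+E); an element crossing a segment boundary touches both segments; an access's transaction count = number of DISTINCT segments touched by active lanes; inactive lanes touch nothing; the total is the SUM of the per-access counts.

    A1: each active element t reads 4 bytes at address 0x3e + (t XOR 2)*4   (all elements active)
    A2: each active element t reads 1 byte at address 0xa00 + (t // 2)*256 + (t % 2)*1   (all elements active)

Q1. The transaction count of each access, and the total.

A1: 2 transactions
A2: 4 transactions

Answer: 2,4; total 6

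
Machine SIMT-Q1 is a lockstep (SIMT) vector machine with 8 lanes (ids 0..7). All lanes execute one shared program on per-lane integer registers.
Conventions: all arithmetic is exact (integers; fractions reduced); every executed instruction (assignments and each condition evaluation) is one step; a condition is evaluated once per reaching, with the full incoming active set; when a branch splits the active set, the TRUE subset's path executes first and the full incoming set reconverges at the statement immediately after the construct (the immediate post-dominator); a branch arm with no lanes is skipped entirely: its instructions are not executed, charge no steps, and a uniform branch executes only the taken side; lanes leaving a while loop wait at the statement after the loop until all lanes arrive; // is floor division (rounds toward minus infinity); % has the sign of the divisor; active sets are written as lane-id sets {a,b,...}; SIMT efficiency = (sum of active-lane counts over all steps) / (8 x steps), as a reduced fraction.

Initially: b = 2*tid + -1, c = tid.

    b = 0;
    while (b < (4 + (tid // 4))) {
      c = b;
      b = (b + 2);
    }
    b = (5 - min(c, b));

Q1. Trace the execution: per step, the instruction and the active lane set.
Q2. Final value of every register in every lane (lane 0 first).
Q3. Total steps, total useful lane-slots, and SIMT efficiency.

step 0: b <- 0                       {0,1,2,3,4,5,6,7}
step 1: eval (b < (4 + (tid // 4)))  {0,1,2,3,4,5,6,7}
step 2: c <- b                       {0,1,2,3,4,5,6,7}
step 3: b <- (b + 2)                 {0,1,2,3,4,5,6,7}
step 4: eval (b < (4 + (tid // 4)))  {0,1,2,3,4,5,6,7}
step 5: c <- b                       {0,1,2,3,4,5,6,7}
step 6: b <- (b + 2)                 {0,1,2,3,4,5,6,7}
step 7: eval (b < (4 + (tid // 4)))  {0,1,2,3,4,5,6,7}
step 8: c <- b                       {4,5,6,7}
step 9: b <- (b + 2)                 {4,5,6,7}
step 10: eval (b < (4 + (tid // 4)))  {4,5,6,7}
step 11: b <- (5 - min(c, b))         {0,1,2,3,4,5,6,7}

Answer: 12 steps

b: 3,3,3,3,1,1,1,1
c: 2,2,2,2,4,4,4,4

steps = 12; useful = 84; efficiency = 84/96 = 7/8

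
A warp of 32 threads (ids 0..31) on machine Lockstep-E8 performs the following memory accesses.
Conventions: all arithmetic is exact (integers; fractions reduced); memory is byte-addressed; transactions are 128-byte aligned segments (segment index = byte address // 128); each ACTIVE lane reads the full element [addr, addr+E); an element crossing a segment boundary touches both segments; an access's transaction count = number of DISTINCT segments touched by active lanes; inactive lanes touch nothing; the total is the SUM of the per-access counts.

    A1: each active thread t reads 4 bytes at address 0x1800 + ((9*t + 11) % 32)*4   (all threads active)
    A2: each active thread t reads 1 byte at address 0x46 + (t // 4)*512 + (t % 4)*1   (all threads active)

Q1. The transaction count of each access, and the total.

A1: 1 transaction
A2: 8 transactions

Answer: 1,8; total 9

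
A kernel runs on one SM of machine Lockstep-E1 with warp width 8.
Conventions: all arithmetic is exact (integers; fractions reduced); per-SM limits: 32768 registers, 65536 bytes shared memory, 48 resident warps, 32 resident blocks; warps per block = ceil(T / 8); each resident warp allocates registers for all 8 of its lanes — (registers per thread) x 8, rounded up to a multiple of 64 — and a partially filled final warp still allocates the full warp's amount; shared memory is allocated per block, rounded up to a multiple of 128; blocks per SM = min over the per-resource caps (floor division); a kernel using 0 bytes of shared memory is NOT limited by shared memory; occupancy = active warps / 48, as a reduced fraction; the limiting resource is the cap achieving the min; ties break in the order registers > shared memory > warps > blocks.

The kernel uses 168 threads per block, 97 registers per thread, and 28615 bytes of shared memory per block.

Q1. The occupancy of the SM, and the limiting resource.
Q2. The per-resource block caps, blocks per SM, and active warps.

Answer: occupancy 7/16, limited by registers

registers: 1 block
shared memory: 2 blocks
warps: 2 blocks
blocks: 32 blocks

Answer: 1 block, 21 active warps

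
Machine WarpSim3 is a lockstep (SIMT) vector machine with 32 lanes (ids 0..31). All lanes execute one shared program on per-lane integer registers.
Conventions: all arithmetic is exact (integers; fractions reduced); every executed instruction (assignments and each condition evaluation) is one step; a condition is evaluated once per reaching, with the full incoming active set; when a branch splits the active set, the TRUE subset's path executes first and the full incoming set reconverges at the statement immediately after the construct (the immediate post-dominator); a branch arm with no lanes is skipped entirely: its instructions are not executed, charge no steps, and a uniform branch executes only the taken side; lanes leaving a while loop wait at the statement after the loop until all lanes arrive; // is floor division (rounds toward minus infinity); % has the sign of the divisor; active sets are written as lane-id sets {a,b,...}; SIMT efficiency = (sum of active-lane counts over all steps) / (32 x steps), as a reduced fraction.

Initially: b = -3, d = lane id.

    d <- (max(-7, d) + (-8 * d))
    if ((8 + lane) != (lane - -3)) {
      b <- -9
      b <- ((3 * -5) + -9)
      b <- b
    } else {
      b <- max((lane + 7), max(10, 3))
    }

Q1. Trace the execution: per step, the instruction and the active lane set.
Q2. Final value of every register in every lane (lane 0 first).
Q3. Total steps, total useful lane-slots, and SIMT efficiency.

step 0: d <- (max(-7, d) + (-8 * d)) {0,1,2,3,4,5,6,7,8,9,10,11,12,13,14,15,16,17,18,19,20,21,22,23,24,25,26,27,28,29,30,31}
step 1: eval ((8 + lane) != (lane - -3)) {0,1,2,3,4,5,6,7,8,9,10,11,12,13,14,15,16,17,18,19,20,21,22,23,24,25,26,27,28,29,30,31}
step 2: b <- -9                      {0,1,2,3,4,5,6,7,8,9,10,11,12,13,14,15,16,17,18,19,20,21,22,23,24,25,26,27,28,29,30,31}
step 3: b <- ((3 * -5) + -9)         {0,1,2,3,4,5,6,7,8,9,10,11,12,13,14,15,16,17,18,19,20,21,22,23,24,25,26,27,28,29,30,31}
step 4: b <- b                       {0,1,2,3,4,5,6,7,8,9,10,11,12,13,14,15,16,17,18,19,20,21,22,23,24,25,26,27,28,29,30,31}

Answer: 5 steps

b: -24,-24,-24,-24,-24,-24,-24,-24,-24,-24,-24,-24,-24,-24,-24,-24,-24,-24,-24,-24,-24,-24,-24,-24,-24,-24,-24,-24,-24,-24,-24,-24
d: 0,-7,-14,-21,-28,-35,-42,-49,-56,-63,-70,-77,-84,-91,-98,-105,-112,-119,-126,-133,-140,-147,-154,-161,-168,-175,-182,-189,-196,-203,-210,-217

steps = 5; useful = 160; efficiency = 160/160 = 1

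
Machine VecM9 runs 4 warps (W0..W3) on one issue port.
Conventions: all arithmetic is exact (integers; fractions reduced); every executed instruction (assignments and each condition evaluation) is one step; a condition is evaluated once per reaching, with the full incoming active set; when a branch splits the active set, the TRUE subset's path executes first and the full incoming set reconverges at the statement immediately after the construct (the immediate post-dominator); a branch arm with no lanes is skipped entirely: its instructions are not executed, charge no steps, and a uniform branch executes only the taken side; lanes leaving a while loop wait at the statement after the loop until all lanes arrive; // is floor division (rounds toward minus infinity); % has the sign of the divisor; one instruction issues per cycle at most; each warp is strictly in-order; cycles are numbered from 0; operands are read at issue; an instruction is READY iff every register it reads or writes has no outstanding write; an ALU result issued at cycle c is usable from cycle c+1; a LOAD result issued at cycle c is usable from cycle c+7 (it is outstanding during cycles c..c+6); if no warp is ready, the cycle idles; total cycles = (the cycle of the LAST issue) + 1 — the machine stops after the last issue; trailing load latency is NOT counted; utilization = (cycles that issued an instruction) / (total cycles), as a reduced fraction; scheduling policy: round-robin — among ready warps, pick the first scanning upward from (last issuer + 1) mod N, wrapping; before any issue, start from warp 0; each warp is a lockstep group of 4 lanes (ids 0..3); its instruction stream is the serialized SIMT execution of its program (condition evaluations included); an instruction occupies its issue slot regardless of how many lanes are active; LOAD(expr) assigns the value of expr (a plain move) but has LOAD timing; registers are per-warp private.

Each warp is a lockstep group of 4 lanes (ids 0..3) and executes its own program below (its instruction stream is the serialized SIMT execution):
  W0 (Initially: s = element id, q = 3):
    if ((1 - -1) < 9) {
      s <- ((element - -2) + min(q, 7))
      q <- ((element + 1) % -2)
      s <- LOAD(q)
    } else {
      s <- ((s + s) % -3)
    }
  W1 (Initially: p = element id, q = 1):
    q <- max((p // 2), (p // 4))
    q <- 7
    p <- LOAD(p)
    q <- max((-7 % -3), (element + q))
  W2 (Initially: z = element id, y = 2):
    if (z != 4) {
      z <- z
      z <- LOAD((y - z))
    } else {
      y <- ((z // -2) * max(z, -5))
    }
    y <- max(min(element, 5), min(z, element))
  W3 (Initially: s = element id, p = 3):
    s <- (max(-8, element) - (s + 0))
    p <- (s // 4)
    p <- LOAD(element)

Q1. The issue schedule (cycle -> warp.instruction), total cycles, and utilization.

cycle 0: W0.I0
cycle 1: W1.I0
cycle 2: W2.I0
cycle 3: W3.I0
cycle 4: W0.I1
cycle 5: W1.I1
cycle 6: W2.I1
cycle 7: W3.I1
cycle 8: W0.I2
cycle 9: W1.I2
cycle 10: W2.I2
cycle 11: W3.I2
cycle 12: W0.I3
cycle 13: W1.I3
cycle 14: idle
cycle 15: idle
cycle 16: idle
cycle 17: W2.I3

Answer: 18 cycles, utilization 5/6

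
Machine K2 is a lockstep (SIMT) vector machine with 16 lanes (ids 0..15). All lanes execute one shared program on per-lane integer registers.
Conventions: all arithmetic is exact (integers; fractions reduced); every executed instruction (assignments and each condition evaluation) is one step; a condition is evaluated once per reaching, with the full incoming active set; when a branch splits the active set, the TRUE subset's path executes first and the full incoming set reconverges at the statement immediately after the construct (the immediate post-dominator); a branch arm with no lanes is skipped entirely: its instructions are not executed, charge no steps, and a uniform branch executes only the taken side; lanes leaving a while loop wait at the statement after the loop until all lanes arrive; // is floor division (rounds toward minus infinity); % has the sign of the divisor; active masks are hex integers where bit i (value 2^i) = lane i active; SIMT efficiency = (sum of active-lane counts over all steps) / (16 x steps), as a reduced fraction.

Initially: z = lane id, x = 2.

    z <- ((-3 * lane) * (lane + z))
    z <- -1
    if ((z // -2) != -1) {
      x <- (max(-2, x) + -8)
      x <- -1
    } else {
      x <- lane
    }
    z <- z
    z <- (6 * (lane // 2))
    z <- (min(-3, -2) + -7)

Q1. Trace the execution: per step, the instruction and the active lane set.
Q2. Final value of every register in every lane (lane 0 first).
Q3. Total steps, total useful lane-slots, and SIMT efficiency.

step 0: z <- ((-3 * lane) * (lane + z)) 0xffff
step 1: z <- -1                      0xffff
step 2: eval ((z // -2) != -1)       0xffff
step 3: x <- (max(-2, x) + -8)       0xffff
step 4: x <- -1                      0xffff
step 5: z <- z                       0xffff
step 6: z <- (6 * (lane // 2))       0xffff
step 7: z <- (min(-3, -2) + -7)      0xffff

Answer: 8 steps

z: -10,-10,-10,-10,-10,-10,-10,-10,-10,-10,-10,-10,-10,-10,-10,-10
x: -1,-1,-1,-1,-1,-1,-1,-1,-1,-1,-1,-1,-1,-1,-1,-1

steps = 8; useful = 128; efficiency = 128/128 = 1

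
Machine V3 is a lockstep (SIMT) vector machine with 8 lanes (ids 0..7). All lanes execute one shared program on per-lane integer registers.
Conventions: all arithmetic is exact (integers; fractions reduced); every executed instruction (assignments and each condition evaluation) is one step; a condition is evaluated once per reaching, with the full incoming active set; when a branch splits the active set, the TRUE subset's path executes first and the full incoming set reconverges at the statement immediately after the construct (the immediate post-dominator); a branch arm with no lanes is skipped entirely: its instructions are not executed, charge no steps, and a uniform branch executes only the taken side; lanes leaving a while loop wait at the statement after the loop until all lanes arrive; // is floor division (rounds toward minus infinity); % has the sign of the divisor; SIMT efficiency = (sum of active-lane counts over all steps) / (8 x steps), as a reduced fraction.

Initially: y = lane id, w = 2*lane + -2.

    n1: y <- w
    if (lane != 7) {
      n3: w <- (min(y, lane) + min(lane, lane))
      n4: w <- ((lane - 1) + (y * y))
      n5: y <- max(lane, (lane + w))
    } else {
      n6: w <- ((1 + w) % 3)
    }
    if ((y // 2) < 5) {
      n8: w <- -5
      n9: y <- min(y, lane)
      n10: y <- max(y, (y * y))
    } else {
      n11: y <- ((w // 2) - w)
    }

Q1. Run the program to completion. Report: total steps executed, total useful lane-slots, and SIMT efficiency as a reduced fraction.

Answer: 11 steps, 60 useful, 15/22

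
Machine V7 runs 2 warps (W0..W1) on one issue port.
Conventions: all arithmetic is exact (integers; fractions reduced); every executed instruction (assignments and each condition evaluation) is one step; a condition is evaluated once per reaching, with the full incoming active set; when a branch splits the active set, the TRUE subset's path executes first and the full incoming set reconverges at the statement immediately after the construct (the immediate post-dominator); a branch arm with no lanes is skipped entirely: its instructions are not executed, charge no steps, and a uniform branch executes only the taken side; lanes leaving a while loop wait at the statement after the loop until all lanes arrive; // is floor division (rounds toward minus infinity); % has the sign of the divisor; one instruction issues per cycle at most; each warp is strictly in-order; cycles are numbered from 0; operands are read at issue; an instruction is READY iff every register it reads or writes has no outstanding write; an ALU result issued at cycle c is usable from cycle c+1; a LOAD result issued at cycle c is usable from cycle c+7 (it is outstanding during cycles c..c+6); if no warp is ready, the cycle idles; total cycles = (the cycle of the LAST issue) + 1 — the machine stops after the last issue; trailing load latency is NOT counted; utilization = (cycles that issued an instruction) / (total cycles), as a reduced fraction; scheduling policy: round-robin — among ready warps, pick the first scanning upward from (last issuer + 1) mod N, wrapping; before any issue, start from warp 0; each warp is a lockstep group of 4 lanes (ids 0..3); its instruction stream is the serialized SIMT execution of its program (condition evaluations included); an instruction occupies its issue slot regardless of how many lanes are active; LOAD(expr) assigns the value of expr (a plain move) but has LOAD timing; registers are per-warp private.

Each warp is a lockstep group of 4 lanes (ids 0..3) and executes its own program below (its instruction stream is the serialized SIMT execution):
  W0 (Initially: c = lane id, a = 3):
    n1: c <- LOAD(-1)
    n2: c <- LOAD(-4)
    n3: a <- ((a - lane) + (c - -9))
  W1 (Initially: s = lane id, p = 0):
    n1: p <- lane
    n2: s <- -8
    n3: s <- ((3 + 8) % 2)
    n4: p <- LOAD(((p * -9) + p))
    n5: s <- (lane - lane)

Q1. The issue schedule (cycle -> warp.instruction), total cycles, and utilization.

cycle 0: W0.I0
cycle 1: W1.I0
cycle 2: W1.I1
cycle 3: W1.I2
cycle 4: W1.I3
cycle 5: W1.I4
cycle 6: idle
cycle 7: W0.I1
cycle 8: idle
cycle 9: idle
cycle 10: idle
cycle 11: idle
cycle 12: idle
cycle 13: idle
cycle 14: W0.I2

Answer: 15 cycles, utilization 8/15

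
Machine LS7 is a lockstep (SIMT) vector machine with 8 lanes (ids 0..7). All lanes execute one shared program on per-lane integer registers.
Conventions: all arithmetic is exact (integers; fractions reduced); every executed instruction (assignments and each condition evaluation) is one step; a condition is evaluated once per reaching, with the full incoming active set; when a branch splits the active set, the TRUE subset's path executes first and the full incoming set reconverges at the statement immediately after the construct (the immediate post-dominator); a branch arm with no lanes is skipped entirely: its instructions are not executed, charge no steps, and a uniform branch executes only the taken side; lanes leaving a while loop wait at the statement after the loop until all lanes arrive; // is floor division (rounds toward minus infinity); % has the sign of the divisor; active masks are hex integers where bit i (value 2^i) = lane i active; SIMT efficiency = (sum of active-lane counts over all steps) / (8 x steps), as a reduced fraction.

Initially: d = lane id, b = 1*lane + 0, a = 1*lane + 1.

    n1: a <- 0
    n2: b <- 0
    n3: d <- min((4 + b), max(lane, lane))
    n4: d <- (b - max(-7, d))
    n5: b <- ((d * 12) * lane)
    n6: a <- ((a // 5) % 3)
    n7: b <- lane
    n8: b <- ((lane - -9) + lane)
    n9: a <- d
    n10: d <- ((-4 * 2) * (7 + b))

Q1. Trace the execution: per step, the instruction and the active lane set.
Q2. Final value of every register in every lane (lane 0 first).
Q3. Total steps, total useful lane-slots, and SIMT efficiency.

step 0: a <- 0                       0xff
step 1: b <- 0                       0xff
step 2: d <- min((4 + b), max(lane, lane)) 0xff
step 3: d <- (b - max(-7, d))        0xff
step 4: b <- ((d * 12) * lane)       0xff
step 5: a <- ((a // 5) % 3)          0xff
step 6: b <- lane                    0xff
step 7: b <- ((lane - -9) + lane)    0xff
step 8: a <- d                       0xff
step 9: d <- ((-4 * 2) * (7 + b))    0xff

Answer: 10 steps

d: -128,-144,-160,-176,-192,-208,-224,-240
b: 9,11,13,15,17,19,21,23
a: 0,-1,-2,-3,-4,-4,-4,-4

steps = 10; useful = 80; efficiency = 80/80 = 1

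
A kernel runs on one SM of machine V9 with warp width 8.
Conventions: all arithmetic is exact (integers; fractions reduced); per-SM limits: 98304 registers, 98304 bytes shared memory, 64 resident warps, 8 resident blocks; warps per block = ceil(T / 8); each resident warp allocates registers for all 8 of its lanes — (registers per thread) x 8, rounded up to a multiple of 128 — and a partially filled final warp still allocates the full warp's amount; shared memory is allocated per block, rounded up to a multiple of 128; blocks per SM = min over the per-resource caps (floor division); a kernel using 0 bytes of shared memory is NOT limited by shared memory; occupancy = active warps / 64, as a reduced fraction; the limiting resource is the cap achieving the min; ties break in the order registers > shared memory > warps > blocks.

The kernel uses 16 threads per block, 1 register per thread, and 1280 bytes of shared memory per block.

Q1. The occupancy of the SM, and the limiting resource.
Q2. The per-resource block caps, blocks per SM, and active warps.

Answer: occupancy 1/4, limited by blocks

registers: 384 blocks
shared memory: 76 blocks
warps: 32 blocks
blocks: 8 blocks

Answer: 8 blocks, 16 active warps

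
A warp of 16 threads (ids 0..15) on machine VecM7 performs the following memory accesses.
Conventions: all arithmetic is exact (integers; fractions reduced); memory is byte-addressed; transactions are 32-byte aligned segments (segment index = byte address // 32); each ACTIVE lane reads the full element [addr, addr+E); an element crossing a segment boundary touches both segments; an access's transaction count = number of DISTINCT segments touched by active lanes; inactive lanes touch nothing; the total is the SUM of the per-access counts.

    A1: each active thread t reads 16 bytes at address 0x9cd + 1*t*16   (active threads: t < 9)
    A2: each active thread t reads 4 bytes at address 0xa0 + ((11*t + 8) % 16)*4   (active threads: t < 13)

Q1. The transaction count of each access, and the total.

A1: 5 transactions
A2: 2 transactions

Answer: 5,2; total 7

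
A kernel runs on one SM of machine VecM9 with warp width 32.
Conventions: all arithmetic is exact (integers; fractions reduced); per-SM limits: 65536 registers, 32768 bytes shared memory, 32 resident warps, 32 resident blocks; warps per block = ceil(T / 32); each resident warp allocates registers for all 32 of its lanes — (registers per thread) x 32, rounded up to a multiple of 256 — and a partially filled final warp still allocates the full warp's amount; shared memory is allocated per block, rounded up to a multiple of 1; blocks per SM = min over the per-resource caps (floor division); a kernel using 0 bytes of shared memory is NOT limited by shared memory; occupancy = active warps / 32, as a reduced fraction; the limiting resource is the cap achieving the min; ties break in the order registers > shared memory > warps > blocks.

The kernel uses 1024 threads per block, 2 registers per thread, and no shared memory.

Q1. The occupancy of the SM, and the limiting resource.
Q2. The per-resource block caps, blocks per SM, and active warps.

Answer: occupancy 1, limited by warps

registers: 8 blocks
shared memory: no limit (kernel uses none)
warps: 1 block
blocks: 32 blocks

Answer: 1 block, 32 active warps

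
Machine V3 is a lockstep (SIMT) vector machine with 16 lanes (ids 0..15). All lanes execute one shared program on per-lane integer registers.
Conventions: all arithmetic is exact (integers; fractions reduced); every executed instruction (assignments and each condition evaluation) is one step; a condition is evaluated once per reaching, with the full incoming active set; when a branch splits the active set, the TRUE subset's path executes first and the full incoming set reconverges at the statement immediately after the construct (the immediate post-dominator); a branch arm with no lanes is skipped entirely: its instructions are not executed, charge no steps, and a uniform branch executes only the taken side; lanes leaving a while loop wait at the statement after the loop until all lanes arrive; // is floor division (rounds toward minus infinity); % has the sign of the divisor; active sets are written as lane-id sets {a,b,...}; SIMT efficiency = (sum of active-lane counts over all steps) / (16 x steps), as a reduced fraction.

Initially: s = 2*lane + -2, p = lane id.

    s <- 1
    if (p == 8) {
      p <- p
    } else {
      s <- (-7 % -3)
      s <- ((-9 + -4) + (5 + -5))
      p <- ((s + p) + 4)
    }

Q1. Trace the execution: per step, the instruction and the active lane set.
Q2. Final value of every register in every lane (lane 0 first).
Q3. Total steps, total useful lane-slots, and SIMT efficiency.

step 0: s <- 1                       {0,1,2,3,4,5,6,7,8,9,10,11,12,13,14,15}
step 1: eval (p == 8)                {0,1,2,3,4,5,6,7,8,9,10,11,12,13,14,15}
step 2: p <- p                       {8}
step 3: s <- (-7 % -3)               {0,1,2,3,4,5,6,7,9,10,11,12,13,14,15}
step 4: s <- ((-9 + -4) + (5 + -5))  {0,1,2,3,4,5,6,7,9,10,11,12,13,14,15}
step 5: p <- ((s + p) + 4)           {0,1,2,3,4,5,6,7,9,10,11,12,13,14,15}

Answer: 6 steps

s: -13,-13,-13,-13,-13,-13,-13,-13,1,-13,-13,-13,-13,-13,-13,-13
p: -9,-8,-7,-6,-5,-4,-3,-2,8,0,1,2,3,4,5,6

steps = 6; useful = 78; efficiency = 78/96 = 13/16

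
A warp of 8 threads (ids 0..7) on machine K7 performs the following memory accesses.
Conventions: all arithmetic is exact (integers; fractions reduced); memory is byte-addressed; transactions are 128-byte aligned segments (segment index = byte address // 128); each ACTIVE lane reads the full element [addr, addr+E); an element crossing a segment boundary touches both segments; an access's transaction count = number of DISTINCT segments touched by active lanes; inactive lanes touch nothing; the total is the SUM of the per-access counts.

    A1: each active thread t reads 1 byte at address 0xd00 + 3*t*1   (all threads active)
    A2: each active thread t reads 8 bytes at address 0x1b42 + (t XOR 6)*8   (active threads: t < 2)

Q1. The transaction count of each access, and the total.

A1: 1 transaction
A2: 2 transactions

Answer: 1,2; total 3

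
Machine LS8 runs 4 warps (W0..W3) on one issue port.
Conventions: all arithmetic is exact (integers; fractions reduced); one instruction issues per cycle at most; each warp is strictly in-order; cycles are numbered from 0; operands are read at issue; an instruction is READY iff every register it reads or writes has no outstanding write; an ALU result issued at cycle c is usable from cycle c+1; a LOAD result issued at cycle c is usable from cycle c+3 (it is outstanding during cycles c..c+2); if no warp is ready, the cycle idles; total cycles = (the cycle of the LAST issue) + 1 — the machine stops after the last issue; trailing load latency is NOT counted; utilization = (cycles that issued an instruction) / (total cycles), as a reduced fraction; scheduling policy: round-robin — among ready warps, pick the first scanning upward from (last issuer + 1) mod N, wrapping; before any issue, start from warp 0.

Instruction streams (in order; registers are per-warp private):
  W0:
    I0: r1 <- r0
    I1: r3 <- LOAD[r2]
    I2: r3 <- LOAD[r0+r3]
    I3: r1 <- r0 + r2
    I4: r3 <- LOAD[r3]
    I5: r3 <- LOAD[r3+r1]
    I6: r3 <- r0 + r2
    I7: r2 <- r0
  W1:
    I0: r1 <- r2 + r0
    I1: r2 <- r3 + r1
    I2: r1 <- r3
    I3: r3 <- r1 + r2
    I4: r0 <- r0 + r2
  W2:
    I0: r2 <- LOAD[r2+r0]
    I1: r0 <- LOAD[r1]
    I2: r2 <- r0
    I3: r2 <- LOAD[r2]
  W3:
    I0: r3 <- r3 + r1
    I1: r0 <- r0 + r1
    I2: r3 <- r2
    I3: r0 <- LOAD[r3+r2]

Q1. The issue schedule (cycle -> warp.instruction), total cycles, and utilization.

cycle 0: W0.I0
cycle 1: W1.I0
cycle 2: W2.I0
cycle 3: W3.I0
cycle 4: W0.I1
cycle 5: W1.I1
cycle 6: W2.I1
cycle 7: W3.I1
cycle 8: W0.I2
cycle 9: W1.I2
cycle 10: W2.I2
cycle 11: W3.I2
cycle 12: W0.I3
cycle 13: W1.I3
cycle 14: W2.I3
cycle 15: W3.I3
cycle 16: W0.I4
cycle 17: W1.I4
cycle 18: idle
cycle 19: W0.I5
cycle 20: idle
cycle 21: idle
cycle 22: W0.I6
cycle 23: W0.I7

Answer: 24 cycles, utilization 7/8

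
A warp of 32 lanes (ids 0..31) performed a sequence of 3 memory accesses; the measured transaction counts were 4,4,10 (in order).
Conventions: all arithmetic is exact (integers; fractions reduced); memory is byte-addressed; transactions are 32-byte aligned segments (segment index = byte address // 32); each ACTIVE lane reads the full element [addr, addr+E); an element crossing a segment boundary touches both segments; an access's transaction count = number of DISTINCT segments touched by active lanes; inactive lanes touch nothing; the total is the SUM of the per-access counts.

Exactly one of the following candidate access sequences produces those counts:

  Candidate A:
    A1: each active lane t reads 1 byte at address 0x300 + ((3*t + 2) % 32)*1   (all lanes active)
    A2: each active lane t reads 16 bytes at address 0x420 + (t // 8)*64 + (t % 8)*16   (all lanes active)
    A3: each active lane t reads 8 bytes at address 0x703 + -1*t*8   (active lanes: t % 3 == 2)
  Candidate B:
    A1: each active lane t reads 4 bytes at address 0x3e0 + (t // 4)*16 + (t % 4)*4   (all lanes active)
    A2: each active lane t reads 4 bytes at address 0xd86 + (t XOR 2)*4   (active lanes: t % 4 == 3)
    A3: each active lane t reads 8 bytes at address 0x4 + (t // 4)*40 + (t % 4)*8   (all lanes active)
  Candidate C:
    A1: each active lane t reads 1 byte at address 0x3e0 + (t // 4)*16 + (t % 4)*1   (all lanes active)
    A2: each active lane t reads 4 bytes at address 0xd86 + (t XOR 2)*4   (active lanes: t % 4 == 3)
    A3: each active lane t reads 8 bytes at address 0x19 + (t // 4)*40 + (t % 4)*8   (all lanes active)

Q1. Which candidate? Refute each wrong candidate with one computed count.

A: A1 gives 1 transaction, not 4
C: A3 gives 11 transactions, not 10
B: all counts match (4,4,10)

Answer: B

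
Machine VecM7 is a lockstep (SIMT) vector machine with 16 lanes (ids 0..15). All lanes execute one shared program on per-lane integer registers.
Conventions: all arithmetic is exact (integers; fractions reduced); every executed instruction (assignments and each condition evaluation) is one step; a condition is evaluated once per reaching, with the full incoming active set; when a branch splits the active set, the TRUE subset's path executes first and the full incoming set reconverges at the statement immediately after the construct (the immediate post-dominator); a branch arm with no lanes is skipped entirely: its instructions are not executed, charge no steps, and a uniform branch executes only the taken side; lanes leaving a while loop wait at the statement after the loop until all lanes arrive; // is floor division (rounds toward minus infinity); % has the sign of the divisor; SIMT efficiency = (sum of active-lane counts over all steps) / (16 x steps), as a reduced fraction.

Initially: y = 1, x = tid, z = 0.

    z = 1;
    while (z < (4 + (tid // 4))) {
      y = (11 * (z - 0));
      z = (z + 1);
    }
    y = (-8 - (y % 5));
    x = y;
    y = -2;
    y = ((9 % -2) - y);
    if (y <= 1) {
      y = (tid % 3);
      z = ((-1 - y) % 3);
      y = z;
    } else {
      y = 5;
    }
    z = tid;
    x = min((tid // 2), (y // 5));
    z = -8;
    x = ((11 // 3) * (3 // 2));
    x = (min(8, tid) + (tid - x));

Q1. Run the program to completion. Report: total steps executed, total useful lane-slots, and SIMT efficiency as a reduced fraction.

Answer: 33 steps, 456 useful, 19/22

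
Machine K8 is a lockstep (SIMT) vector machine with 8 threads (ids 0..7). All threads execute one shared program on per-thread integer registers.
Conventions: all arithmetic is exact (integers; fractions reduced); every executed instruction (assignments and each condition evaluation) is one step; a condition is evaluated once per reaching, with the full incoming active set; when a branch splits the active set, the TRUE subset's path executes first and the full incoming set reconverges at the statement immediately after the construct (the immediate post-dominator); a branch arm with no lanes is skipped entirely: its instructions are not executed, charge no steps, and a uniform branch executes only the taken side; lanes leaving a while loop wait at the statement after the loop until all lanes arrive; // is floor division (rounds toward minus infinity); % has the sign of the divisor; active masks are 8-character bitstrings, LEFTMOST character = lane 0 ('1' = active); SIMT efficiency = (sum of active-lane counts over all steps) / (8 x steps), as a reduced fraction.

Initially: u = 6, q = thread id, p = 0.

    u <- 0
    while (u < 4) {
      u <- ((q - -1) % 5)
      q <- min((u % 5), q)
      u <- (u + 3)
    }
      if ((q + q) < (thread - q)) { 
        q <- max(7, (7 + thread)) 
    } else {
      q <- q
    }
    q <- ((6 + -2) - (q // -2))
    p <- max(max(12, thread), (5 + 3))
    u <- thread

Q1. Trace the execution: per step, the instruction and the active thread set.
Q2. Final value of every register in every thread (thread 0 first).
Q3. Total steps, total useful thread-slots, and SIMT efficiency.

step 0: u <- 0                       11111111
step 1: eval (u < 4)                 11111111
step 2: u <- ((q - -1) % 5)          11111111
step 3: q <- min((u % 5), q)         11111111
step 4: u <- (u + 3)                 11111111
step 5: eval (u < 4)                 11111111
step 6: u <- ((q - -1) % 5)          00001000
step 7: q <- min((u % 5), q)         00001000
step 8: u <- (u + 3)                 00001000
step 9: eval (u < 4)                 00001000
step 10: eval ((q + q) < (thread - q)) 11111111
step 11: q <- max(7, (7 + thread))    00001100
step 12: q <- q                       11110011
step 13: q <- ((6 + -2) - (q // -2))  11111111
step 14: p <- max(max(12, thread), (5 + 3)) 11111111
step 15: u <- thread                  11111111

Answer: 16 steps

u: 0,1,2,3,4,5,6,7
q: 4,5,5,6,10,10,5,6
p: 12,12,12,12,12,12,12,12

steps = 16; useful = 92; efficiency = 92/128 = 23/32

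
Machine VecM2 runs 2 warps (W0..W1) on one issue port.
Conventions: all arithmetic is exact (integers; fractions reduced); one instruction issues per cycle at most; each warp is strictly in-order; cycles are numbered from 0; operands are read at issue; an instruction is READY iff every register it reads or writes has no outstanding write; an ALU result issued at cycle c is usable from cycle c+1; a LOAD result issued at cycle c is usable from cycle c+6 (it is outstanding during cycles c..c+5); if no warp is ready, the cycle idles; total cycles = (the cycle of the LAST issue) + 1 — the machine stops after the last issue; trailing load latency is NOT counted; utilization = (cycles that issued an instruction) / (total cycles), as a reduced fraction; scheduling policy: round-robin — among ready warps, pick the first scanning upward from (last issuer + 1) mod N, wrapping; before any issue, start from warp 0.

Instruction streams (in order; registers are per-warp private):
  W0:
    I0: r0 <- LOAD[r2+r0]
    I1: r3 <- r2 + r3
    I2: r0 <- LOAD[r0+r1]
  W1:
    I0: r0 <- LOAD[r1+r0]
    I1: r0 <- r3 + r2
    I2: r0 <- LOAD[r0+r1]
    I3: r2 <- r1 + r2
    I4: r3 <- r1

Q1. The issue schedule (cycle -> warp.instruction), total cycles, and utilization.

cycle 0: W0.I0
cycle 1: W1.I0
cycle 2: W0.I1
cycle 3: idle
cycle 4: idle
cycle 5: idle
cycle 6: W0.I2
cycle 7: W1.I1
cycle 8: W1.I2
cycle 9: W1.I3
cycle 10: W1.I4

Answer: 11 cycles, utilization 8/11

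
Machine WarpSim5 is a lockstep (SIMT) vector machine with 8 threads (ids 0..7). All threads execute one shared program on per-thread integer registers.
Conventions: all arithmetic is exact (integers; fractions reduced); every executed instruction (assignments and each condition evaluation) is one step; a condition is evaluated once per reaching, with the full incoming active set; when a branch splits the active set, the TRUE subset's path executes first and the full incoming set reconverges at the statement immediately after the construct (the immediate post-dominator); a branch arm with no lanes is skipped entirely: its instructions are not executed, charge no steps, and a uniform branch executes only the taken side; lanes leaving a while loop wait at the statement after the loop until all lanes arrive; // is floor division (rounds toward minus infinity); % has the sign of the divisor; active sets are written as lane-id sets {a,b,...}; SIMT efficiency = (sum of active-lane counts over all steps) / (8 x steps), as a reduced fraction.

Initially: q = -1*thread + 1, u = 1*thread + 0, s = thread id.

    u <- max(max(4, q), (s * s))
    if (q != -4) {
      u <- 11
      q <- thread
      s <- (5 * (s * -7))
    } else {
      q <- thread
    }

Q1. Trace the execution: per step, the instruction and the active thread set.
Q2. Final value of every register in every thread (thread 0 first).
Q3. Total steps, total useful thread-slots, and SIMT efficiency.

step 0: u <- max(max(4, q), (s * s)) {0,1,2,3,4,5,6,7}
step 1: eval (q != -4)               {0,1,2,3,4,5,6,7}
step 2: u <- 11                      {0,1,2,3,4,6,7}
step 3: q <- thread                  {0,1,2,3,4,6,7}
step 4: s <- (5 * (s * -7))          {0,1,2,3,4,6,7}
step 5: q <- thread                  {5}

Answer: 6 steps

q: 0,1,2,3,4,5,6,7
u: 11,11,11,11,11,25,11,11
s: 0,-35,-70,-105,-140,5,-210,-245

steps = 6; useful = 38; efficiency = 38/48 = 19/24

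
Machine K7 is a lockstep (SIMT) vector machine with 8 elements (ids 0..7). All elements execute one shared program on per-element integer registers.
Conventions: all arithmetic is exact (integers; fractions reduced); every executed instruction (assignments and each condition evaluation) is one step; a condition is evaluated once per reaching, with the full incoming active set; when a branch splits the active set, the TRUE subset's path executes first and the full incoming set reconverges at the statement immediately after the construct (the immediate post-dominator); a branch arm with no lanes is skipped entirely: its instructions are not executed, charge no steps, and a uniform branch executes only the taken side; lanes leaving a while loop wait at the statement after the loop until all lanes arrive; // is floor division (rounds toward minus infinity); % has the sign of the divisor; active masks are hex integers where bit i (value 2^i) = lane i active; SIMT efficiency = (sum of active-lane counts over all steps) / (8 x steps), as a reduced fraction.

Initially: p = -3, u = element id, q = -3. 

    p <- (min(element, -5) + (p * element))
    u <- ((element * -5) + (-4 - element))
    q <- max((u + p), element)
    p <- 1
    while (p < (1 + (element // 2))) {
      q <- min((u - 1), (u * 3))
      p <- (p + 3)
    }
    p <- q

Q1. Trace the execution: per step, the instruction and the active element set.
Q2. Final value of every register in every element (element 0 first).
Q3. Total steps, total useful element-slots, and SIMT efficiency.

step 0: p <- (min(element, -5) + (p * element)) 0xff
step 1: u <- ((element * -5) + (-4 - element)) 0xff
step 2: q <- max((u + p), element)   0xff
step 3: p <- 1                       0xff
step 4: eval (p < (1 + (element // 2))) 0xff
step 5: q <- min((u - 1), (u * 3))   0xfc
step 6: p <- (p + 3)                 0xfc
step 7: eval (p < (1 + (element // 2))) 0xfc
step 8: p <- q                       0xff

Answer: 9 steps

p: 0,1,-48,-66,-84,-102,-120,-138
u: -4,-10,-16,-22,-28,-34,-40,-46
q: 0,1,-48,-66,-84,-102,-120,-138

steps = 9; useful = 66; efficiency = 66/72 = 11/12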